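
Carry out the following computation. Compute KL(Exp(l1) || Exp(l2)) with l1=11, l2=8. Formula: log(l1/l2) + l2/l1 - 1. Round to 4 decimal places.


KL divergence for exponential family:
KL = log(l1/l2) + l2/l1 - 1.
log(11/8) = 0.318454.
8/11 = 0.727273.
KL = 0.318454 + 0.727273 - 1 = 0.0457

0.0457


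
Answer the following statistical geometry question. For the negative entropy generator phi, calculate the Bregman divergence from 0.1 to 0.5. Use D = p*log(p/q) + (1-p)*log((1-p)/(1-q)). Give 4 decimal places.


Bregman divergence with negative entropy generator:
D = p*log(p/q) + (1-p)*log((1-p)/(1-q)).
p = 0.1, q = 0.5.
p*log(p/q) = 0.1*log(0.1/0.5) = -0.160944.
(1-p)*log((1-p)/(1-q)) = 0.9*log(0.9/0.5) = 0.529008.
D = -0.160944 + 0.529008 = 0.3681

0.3681


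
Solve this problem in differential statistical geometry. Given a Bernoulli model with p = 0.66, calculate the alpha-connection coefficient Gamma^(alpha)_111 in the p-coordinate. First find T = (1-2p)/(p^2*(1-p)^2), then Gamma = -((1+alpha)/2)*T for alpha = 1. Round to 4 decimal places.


Skewness (Amari-Chentsov) tensor: T = (1-2p)/(p^2*(1-p)^2).
p = 0.66, 1-2p = -0.32, p^2 = 0.4356, (1-p)^2 = 0.1156.
T = -0.32/(0.4356 * 0.1156) = -6.354835.
In the p-coordinate, Gamma^(alpha) = Gamma^(0) - (alpha/2)*T with Gamma^(0) = (1/2)*g'(p) = -T/2,
so Gamma^(alpha) = -((1+alpha)/2)*T.
alpha = 1, -(1+alpha)/2 = -1.0.
Gamma = -1.0 * -6.354835 = 6.3548

6.3548


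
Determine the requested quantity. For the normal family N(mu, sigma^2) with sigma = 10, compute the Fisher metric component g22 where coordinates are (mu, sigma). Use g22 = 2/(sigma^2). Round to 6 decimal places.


For the 2-parameter normal family, the Fisher metric has:
  g11 = 1/sigma^2, g22 = 2/sigma^2.
sigma = 10, sigma^2 = 100.
g22 = 0.020000

0.020000


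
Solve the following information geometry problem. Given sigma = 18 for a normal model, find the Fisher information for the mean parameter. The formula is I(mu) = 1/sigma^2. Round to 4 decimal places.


The Fisher information for the mean of a normal distribution is I(mu) = 1/sigma^2.
sigma = 18, so sigma^2 = 324.
I(mu) = 1/324 = 0.0031

0.0031


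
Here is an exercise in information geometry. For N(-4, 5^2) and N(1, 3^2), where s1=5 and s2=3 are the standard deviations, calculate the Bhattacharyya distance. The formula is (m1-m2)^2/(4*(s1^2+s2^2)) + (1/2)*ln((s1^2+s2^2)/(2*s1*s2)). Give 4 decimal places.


Bhattacharyya distance between two Gaussians:
DB = (m1-m2)^2/(4*(s1^2+s2^2)) + (1/2)*ln((s1^2+s2^2)/(2*s1*s2)).
(m1-m2)^2 = (-5)^2 = 25.
s1^2+s2^2 = 25 + 9 = 34.
term1 = 25/136 = 0.183824.
term2 = 0.5*ln(34/30.0) = 0.062582.
DB = 0.183824 + 0.062582 = 0.2464

0.2464


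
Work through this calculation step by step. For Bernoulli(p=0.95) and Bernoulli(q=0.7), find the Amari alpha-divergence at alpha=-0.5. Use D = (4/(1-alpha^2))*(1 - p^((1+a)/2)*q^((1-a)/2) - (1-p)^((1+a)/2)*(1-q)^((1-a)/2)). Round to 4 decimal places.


Amari alpha-divergence:
D = (4/(1-alpha^2))*(1 - p^((1+a)/2)*q^((1-a)/2) - (1-p)^((1+a)/2)*(1-q)^((1-a)/2)).
alpha = -0.5, p = 0.95, q = 0.7.
e1 = (1+alpha)/2 = 0.25, e2 = (1-alpha)/2 = 0.75.
t1 = p^e1 * q^e2 = 0.95^0.25 * 0.7^0.75 = 0.755535.
t2 = (1-p)^e1 * (1-q)^e2 = 0.05^0.25 * 0.3^0.75 = 0.191683.
4/(1-alpha^2) = 5.333333.
D = 5.333333*(1 - 0.755535 - 0.191683) = 0.2815

0.2815


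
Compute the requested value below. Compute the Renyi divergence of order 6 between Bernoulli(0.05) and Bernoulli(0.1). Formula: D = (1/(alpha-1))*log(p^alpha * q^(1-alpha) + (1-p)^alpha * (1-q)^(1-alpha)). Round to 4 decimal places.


Renyi divergence of order alpha between Bernoulli distributions:
D = (1/(alpha-1))*log(p^alpha * q^(1-alpha) + (1-p)^alpha * (1-q)^(1-alpha)).
alpha = 6, p = 0.05, q = 0.1.
p^alpha * q^(1-alpha) = 0.05^6 * 0.1^-5 = 0.001563.
(1-p)^alpha * (1-q)^(1-alpha) = 0.95^6 * 0.9^-5 = 1.244885.
sum = 0.001563 + 1.244885 = 1.246447.
D = (1/5)*log(1.246447) = 0.0441

0.0441


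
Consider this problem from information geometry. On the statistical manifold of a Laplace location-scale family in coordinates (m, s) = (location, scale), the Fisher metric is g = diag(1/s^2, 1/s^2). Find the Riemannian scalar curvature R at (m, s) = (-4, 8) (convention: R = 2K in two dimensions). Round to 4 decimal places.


The metric has the form g = (A dm^2 + B ds^2)/s^2 with A = 1, B = 1.
Substitute u = sqrt(A/B)*m: g = B*(du^2 + ds^2)/s^2, i.e. B times the
Poincare upper half-plane metric, which has constant Gaussian curvature -1.
Scaling a 2D metric by a constant c divides the Gaussian curvature by c,
so K = -1/B = -1/(1) = -1.0000 everywhere (the point (m, s) = (-4, 8) is irrelevant:
the curvature is constant).
Scalar curvature in dimension 2: R = 2K = -2/(1) = -2.0000.

-2.0000


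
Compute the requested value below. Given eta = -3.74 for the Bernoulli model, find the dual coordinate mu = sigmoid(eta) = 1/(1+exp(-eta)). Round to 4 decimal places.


Dual coordinate (expectation parameter) for Bernoulli:
mu = 1/(1+exp(-eta)).
eta = -3.74.
exp(-eta) = exp(3.74) = 42.09799.
mu = 1/(1+42.09799) = 0.0232

0.0232


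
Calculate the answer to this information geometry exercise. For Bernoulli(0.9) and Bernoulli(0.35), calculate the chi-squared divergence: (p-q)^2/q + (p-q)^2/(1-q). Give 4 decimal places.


Chi-squared divergence between Bernoulli distributions:
chi^2 = (p-q)^2/q + (p-q)^2/(1-q).
p = 0.9, q = 0.35, p-q = 0.55.
(p-q)^2 = 0.3025.
term1 = 0.3025/0.35 = 0.864286.
term2 = 0.3025/0.65 = 0.465385.
chi^2 = 0.864286 + 0.465385 = 1.3297

1.3297


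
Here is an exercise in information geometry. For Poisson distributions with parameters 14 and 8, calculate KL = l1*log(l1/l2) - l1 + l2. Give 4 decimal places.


KL divergence for Poisson:
KL = l1*log(l1/l2) - l1 + l2.
l1 = 14, l2 = 8.
log(14/8) = 0.559616.
l1*log(l1/l2) = 14 * 0.559616 = 7.834621.
KL = 7.834621 - 14 + 8 = 1.8346

1.8346


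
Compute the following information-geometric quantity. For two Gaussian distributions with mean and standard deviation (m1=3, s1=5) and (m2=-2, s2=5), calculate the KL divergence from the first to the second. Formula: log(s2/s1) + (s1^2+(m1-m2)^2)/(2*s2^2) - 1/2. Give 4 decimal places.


KL divergence between normal distributions:
KL = log(s2/s1) + (s1^2 + (m1-m2)^2)/(2*s2^2) - 1/2.
log(5/5) = 0.0.
(5^2 + (3--2)^2)/(2*5^2) = (25 + 25)/50 = 1.0.
KL = 0.0 + 1.0 - 0.5 = 0.5000

0.5000


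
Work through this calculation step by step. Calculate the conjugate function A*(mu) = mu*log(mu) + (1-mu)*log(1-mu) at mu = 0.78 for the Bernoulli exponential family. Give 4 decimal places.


Legendre transform for Bernoulli:
A*(mu) = mu*log(mu) + (1-mu)*log(1-mu).
mu = 0.78, 1-mu = 0.22.
mu*log(mu) = 0.78*log(0.78) = -0.1938.
(1-mu)*log(1-mu) = 0.22*log(0.22) = -0.333108.
A* = -0.1938 + -0.333108 = -0.5269

-0.5269


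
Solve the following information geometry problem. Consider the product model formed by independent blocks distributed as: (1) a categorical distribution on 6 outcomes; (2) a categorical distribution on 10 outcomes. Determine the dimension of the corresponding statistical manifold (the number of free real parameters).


The dimension of a statistical manifold equals the number of free
(independent) real parameters of the model. For a product of independent
blocks the parameter counts add.
- categorical on 6 outcomes (probabilities sum to 1): 6-1 = 5.
- categorical on 10 outcomes (probabilities sum to 1): 10-1 = 9.
Total = 5 + 9 = 14.
Dimension = 14

14


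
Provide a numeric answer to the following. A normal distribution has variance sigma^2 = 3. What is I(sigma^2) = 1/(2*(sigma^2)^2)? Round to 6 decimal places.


Fisher information for variance: I(sigma^2) = 1/(2*sigma^4).
sigma^2 = 3, so sigma^4 = 9.
I = 1/(2*9) = 1/18 = 0.055556

0.055556


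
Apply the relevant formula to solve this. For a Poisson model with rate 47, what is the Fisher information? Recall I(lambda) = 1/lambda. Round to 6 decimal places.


Fisher information for Poisson: I(lambda) = 1/lambda.
lambda = 47.
I(lambda) = 1/47 = 0.021277

0.021277


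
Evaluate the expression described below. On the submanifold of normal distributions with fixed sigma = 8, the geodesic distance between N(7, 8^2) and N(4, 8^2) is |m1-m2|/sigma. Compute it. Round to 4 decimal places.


On the fixed-variance normal subfamily, geodesic distance = |m1-m2|/sigma.
|7 - 4| = 3.
sigma = 8.
d = 3/8 = 0.3750

0.3750


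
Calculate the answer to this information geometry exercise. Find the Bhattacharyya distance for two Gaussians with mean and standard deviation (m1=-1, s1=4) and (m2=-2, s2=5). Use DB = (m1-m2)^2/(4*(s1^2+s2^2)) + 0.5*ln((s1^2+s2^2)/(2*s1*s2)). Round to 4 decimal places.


Bhattacharyya distance between two Gaussians:
DB = (m1-m2)^2/(4*(s1^2+s2^2)) + (1/2)*ln((s1^2+s2^2)/(2*s1*s2)).
(m1-m2)^2 = (1)^2 = 1.
s1^2+s2^2 = 16 + 25 = 41.
term1 = 1/164 = 0.006098.
term2 = 0.5*ln(41/40.0) = 0.012346.
DB = 0.006098 + 0.012346 = 0.0184

0.0184


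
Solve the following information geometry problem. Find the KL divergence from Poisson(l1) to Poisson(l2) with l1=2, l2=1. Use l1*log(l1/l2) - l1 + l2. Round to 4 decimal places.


KL divergence for Poisson:
KL = l1*log(l1/l2) - l1 + l2.
l1 = 2, l2 = 1.
log(2/1) = 0.693147.
l1*log(l1/l2) = 2 * 0.693147 = 1.386294.
KL = 1.386294 - 2 + 1 = 0.3863

0.3863


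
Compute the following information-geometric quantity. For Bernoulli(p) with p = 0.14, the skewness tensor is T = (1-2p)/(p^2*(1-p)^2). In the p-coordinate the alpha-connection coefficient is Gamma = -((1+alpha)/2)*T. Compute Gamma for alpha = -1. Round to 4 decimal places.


Skewness (Amari-Chentsov) tensor: T = (1-2p)/(p^2*(1-p)^2).
p = 0.14, 1-2p = 0.72, p^2 = 0.0196, (1-p)^2 = 0.7396.
T = 0.72/(0.0196 * 0.7396) = 49.668326.
In the p-coordinate, Gamma^(alpha) = Gamma^(0) - (alpha/2)*T with Gamma^(0) = (1/2)*g'(p) = -T/2,
so Gamma^(alpha) = -((1+alpha)/2)*T.
alpha = -1, -(1+alpha)/2 = 0.0.
Gamma = 0.0 * 49.668326 = 0.0000

0.0000


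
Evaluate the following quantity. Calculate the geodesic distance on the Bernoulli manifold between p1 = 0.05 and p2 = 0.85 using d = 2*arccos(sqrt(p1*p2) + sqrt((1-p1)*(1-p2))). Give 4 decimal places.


Geodesic distance on Bernoulli manifold:
d(p1,p2) = 2*arccos(sqrt(p1*p2) + sqrt((1-p1)*(1-p2))).
sqrt(p1*p2) = sqrt(0.05*0.85) = 0.206155.
sqrt((1-p1)*(1-p2)) = sqrt(0.95*0.15) = 0.377492.
arg = 0.206155 + 0.377492 = 0.583647.
d = 2*arccos(0.583647) = 1.8952

1.8952


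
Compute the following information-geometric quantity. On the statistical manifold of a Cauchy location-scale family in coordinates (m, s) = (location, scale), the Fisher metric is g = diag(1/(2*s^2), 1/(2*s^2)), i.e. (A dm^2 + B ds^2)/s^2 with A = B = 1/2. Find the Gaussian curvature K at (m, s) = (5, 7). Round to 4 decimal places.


The metric has the form g = (A dm^2 + B ds^2)/s^2 with A = 1/2, B = 1/2.
Substitute u = sqrt(A/B)*m: g = B*(du^2 + ds^2)/s^2, i.e. B times the
Poincare upper half-plane metric, which has constant Gaussian curvature -1.
Scaling a 2D metric by a constant c divides the Gaussian curvature by c,
so K = -1/B = -1/(1/2) = -2.0000 everywhere (the point (m, s) = (5, 7) is irrelevant:
the curvature is constant).
The requested Gaussian curvature is K = -2.0000.

-2.0000


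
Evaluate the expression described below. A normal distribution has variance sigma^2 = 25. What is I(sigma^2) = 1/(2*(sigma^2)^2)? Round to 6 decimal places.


Fisher information for variance: I(sigma^2) = 1/(2*sigma^4).
sigma^2 = 25, so sigma^4 = 625.
I = 1/(2*625) = 1/1250 = 0.000800

0.000800


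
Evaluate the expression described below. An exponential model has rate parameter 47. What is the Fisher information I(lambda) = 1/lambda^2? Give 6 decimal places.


Fisher information for exponential: I(lambda) = 1/lambda^2.
lambda = 47, lambda^2 = 2209.
I = 1/2209 = 0.000453

0.000453


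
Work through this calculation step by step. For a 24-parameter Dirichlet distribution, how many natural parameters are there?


Exponential family dimension calculation:
Dirichlet with 24 components has 24 natural parameters.

24


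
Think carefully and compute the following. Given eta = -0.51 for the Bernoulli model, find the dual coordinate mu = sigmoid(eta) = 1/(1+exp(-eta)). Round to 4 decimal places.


Dual coordinate (expectation parameter) for Bernoulli:
mu = 1/(1+exp(-eta)).
eta = -0.51.
exp(-eta) = exp(0.51) = 1.665291.
mu = 1/(1+1.665291) = 0.3752

0.3752


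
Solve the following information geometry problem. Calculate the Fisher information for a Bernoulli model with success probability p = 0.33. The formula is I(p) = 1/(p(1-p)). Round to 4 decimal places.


For Bernoulli(p), Fisher information is I(p) = 1/(p*(1-p)).
p = 0.33, 1-p = 0.67.
p*(1-p) = 0.2211.
I(p) = 1/0.2211 = 4.5228

4.5228


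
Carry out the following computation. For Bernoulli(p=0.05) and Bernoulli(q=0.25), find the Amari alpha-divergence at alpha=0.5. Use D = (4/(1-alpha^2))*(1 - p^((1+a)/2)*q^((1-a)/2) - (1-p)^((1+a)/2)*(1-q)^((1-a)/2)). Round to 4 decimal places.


Amari alpha-divergence:
D = (4/(1-alpha^2))*(1 - p^((1+a)/2)*q^((1-a)/2) - (1-p)^((1+a)/2)*(1-q)^((1-a)/2)).
alpha = 0.5, p = 0.05, q = 0.25.
e1 = (1+alpha)/2 = 0.75, e2 = (1-alpha)/2 = 0.25.
t1 = p^e1 * q^e2 = 0.05^0.75 * 0.25^0.25 = 0.074767.
t2 = (1-p)^e1 * (1-q)^e2 = 0.95^0.75 * 0.75^0.25 = 0.895484.
4/(1-alpha^2) = 5.333333.
D = 5.333333*(1 - 0.074767 - 0.895484) = 0.1587

0.1587


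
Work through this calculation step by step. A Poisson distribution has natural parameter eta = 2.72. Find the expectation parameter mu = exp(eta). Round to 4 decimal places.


Expectation parameter for Poisson exponential family:
mu = exp(eta).
eta = 2.72.
mu = exp(2.72) = 15.1803

15.1803


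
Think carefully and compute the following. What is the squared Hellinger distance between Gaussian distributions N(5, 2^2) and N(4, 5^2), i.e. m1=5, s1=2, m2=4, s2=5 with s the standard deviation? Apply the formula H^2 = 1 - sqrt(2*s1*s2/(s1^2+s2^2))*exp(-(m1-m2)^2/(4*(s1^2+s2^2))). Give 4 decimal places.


Squared Hellinger distance for Gaussians:
H^2 = 1 - sqrt(2*s1*s2/(s1^2+s2^2)) * exp(-(m1-m2)^2/(4*(s1^2+s2^2))).
s1^2 = 4, s2^2 = 25, s1^2+s2^2 = 29.
sqrt(2*2*5/(29)) = 0.830455.
(m1-m2)^2 = (1)^2 = 1.
exp(-1/(4*29)) = exp(-0.008621) = 0.991416.
H^2 = 1 - 0.830455*0.991416 = 0.1767

0.1767


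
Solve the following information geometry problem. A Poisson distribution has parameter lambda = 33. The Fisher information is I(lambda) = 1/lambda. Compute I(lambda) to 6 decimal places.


Fisher information for Poisson: I(lambda) = 1/lambda.
lambda = 33.
I(lambda) = 1/33 = 0.030303

0.030303


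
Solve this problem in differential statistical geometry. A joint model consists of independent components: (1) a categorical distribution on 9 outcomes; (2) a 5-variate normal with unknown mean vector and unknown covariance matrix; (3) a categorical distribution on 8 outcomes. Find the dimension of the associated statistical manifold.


The dimension of a statistical manifold equals the number of free
(independent) real parameters of the model. For a product of independent
blocks the parameter counts add.
- categorical on 9 outcomes (probabilities sum to 1): 9-1 = 8.
- 5-variate normal: 5 (mean) + 5*6/2 = 15 (symmetric covariance) = 20.
- categorical on 8 outcomes (probabilities sum to 1): 8-1 = 7.
Total = 8 + 20 + 7 = 35.
Dimension = 35

35


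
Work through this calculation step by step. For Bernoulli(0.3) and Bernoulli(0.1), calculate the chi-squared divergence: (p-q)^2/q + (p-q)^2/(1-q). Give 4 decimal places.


Chi-squared divergence between Bernoulli distributions:
chi^2 = (p-q)^2/q + (p-q)^2/(1-q).
p = 0.3, q = 0.1, p-q = 0.2.
(p-q)^2 = 0.04.
term1 = 0.04/0.1 = 0.4.
term2 = 0.04/0.9 = 0.044444.
chi^2 = 0.4 + 0.044444 = 0.4444

0.4444


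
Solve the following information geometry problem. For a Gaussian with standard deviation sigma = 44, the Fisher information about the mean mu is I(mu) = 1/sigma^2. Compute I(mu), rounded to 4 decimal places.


The Fisher information for the mean of a normal distribution is I(mu) = 1/sigma^2.
sigma = 44, so sigma^2 = 1936.
I(mu) = 1/1936 = 0.0005

0.0005


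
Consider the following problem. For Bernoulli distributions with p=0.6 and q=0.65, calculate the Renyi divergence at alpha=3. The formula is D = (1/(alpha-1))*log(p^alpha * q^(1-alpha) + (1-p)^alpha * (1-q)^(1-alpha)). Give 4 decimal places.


Renyi divergence of order alpha between Bernoulli distributions:
D = (1/(alpha-1))*log(p^alpha * q^(1-alpha) + (1-p)^alpha * (1-q)^(1-alpha)).
alpha = 3, p = 0.6, q = 0.65.
p^alpha * q^(1-alpha) = 0.6^3 * 0.65^-2 = 0.511243.
(1-p)^alpha * (1-q)^(1-alpha) = 0.4^3 * 0.35^-2 = 0.522449.
sum = 0.511243 + 0.522449 = 1.033692.
D = (1/2)*log(1.033692) = 0.0166

0.0166


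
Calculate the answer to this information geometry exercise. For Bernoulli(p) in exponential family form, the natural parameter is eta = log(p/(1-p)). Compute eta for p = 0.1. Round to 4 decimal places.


Natural parameter for Bernoulli: eta = log(p/(1-p)).
p = 0.1, 1-p = 0.9.
p/(1-p) = 0.111111.
eta = log(0.111111) = -2.1972

-2.1972


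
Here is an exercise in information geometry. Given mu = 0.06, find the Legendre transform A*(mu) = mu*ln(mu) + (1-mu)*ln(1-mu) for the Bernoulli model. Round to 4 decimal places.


Legendre transform for Bernoulli:
A*(mu) = mu*log(mu) + (1-mu)*log(1-mu).
mu = 0.06, 1-mu = 0.94.
mu*log(mu) = 0.06*log(0.06) = -0.168805.
(1-mu)*log(1-mu) = 0.94*log(0.94) = -0.058163.
A* = -0.168805 + -0.058163 = -0.2270

-0.2270


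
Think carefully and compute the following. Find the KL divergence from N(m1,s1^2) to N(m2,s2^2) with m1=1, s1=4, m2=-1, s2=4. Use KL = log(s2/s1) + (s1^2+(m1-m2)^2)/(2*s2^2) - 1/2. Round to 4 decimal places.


KL divergence between normal distributions:
KL = log(s2/s1) + (s1^2 + (m1-m2)^2)/(2*s2^2) - 1/2.
log(4/4) = 0.0.
(4^2 + (1--1)^2)/(2*4^2) = (16 + 4)/32 = 0.625.
KL = 0.0 + 0.625 - 0.5 = 0.1250

0.1250


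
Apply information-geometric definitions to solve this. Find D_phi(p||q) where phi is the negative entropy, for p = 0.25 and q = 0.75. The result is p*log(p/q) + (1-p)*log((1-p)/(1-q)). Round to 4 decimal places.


Bregman divergence with negative entropy generator:
D = p*log(p/q) + (1-p)*log((1-p)/(1-q)).
p = 0.25, q = 0.75.
p*log(p/q) = 0.25*log(0.25/0.75) = -0.274653.
(1-p)*log((1-p)/(1-q)) = 0.75*log(0.75/0.25) = 0.823959.
D = -0.274653 + 0.823959 = 0.5493

0.5493


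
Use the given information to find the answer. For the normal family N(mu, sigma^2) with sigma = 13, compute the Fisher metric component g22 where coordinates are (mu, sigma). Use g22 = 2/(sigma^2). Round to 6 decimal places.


For the 2-parameter normal family, the Fisher metric has:
  g11 = 1/sigma^2, g22 = 2/sigma^2.
sigma = 13, sigma^2 = 169.
g22 = 0.011834

0.011834


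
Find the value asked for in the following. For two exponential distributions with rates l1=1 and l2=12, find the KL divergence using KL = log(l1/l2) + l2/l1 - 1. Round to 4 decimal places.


KL divergence for exponential family:
KL = log(l1/l2) + l2/l1 - 1.
log(1/12) = -2.484907.
12/1 = 12.0.
KL = -2.484907 + 12.0 - 1 = 8.5151

8.5151


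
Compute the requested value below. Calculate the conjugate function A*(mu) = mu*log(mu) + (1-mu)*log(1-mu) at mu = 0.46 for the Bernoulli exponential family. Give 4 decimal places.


Legendre transform for Bernoulli:
A*(mu) = mu*log(mu) + (1-mu)*log(1-mu).
mu = 0.46, 1-mu = 0.54.
mu*log(mu) = 0.46*log(0.46) = -0.357203.
(1-mu)*log(1-mu) = 0.54*log(0.54) = -0.332741.
A* = -0.357203 + -0.332741 = -0.6899

-0.6899


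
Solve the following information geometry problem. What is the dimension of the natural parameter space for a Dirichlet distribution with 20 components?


Exponential family dimension calculation:
Dirichlet with 20 components has 20 natural parameters.

20


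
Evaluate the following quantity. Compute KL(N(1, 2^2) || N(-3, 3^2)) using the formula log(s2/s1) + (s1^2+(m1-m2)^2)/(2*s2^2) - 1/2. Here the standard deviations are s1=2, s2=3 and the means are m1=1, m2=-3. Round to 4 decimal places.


KL divergence between normal distributions:
KL = log(s2/s1) + (s1^2 + (m1-m2)^2)/(2*s2^2) - 1/2.
log(3/2) = 0.405465.
(2^2 + (1--3)^2)/(2*3^2) = (4 + 16)/18 = 1.111111.
KL = 0.405465 + 1.111111 - 0.5 = 1.0166

1.0166


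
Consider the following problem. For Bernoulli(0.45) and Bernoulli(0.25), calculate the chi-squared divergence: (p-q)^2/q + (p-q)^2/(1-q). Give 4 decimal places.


Chi-squared divergence between Bernoulli distributions:
chi^2 = (p-q)^2/q + (p-q)^2/(1-q).
p = 0.45, q = 0.25, p-q = 0.2.
(p-q)^2 = 0.04.
term1 = 0.04/0.25 = 0.16.
term2 = 0.04/0.75 = 0.053333.
chi^2 = 0.16 + 0.053333 = 0.2133

0.2133


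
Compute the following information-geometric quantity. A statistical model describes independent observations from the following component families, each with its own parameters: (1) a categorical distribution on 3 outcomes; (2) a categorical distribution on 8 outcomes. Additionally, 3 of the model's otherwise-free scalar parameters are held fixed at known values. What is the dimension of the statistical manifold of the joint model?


The dimension of a statistical manifold equals the number of free
(independent) real parameters of the model. For a product of independent
blocks the parameter counts add.
- categorical on 3 outcomes (probabilities sum to 1): 3-1 = 2.
- categorical on 8 outcomes (probabilities sum to 1): 8-1 = 7.
Total = 2 + 7 = 9.
3 parameter(s) fixed at known values: 9 - 3 = 6.
Dimension = 6

6


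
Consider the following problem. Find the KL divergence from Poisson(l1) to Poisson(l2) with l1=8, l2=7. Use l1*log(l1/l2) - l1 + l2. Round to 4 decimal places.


KL divergence for Poisson:
KL = l1*log(l1/l2) - l1 + l2.
l1 = 8, l2 = 7.
log(8/7) = 0.133531.
l1*log(l1/l2) = 8 * 0.133531 = 1.068251.
KL = 1.068251 - 8 + 7 = 0.0683

0.0683


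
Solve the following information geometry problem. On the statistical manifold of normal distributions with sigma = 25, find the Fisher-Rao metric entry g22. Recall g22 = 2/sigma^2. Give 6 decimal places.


For the 2-parameter normal family, the Fisher metric has:
  g11 = 1/sigma^2, g22 = 2/sigma^2.
sigma = 25, sigma^2 = 625.
g22 = 0.003200

0.003200


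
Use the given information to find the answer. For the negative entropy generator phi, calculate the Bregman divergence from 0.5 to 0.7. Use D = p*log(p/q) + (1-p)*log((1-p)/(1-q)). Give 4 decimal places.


Bregman divergence with negative entropy generator:
D = p*log(p/q) + (1-p)*log((1-p)/(1-q)).
p = 0.5, q = 0.7.
p*log(p/q) = 0.5*log(0.5/0.7) = -0.168236.
(1-p)*log((1-p)/(1-q)) = 0.5*log(0.5/0.3) = 0.255413.
D = -0.168236 + 0.255413 = 0.0872

0.0872


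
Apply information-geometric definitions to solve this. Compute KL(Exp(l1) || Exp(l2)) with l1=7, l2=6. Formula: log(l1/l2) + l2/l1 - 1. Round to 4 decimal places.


KL divergence for exponential family:
KL = log(l1/l2) + l2/l1 - 1.
log(7/6) = 0.154151.
6/7 = 0.857143.
KL = 0.154151 + 0.857143 - 1 = 0.0113

0.0113


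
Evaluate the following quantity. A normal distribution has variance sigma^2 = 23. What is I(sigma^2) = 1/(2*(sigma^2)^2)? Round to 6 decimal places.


Fisher information for variance: I(sigma^2) = 1/(2*sigma^4).
sigma^2 = 23, so sigma^4 = 529.
I = 1/(2*529) = 1/1058 = 0.000945

0.000945


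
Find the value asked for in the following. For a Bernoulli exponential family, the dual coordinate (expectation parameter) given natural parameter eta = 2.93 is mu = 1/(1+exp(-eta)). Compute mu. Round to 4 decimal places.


Dual coordinate (expectation parameter) for Bernoulli:
mu = 1/(1+exp(-eta)).
eta = 2.93.
exp(-eta) = exp(-2.93) = 0.053397.
mu = 1/(1+0.053397) = 0.9493

0.9493


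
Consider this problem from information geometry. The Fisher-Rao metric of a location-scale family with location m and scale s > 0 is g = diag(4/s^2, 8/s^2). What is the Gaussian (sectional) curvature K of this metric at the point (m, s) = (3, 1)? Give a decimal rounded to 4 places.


The metric has the form g = (A dm^2 + B ds^2)/s^2 with A = 4, B = 8.
Substitute u = sqrt(A/B)*m: g = B*(du^2 + ds^2)/s^2, i.e. B times the
Poincare upper half-plane metric, which has constant Gaussian curvature -1.
Scaling a 2D metric by a constant c divides the Gaussian curvature by c,
so K = -1/B = -1/(8) = -0.1250 everywhere (the point (m, s) = (3, 1) is irrelevant:
the curvature is constant).
The requested Gaussian curvature is K = -0.1250.

-0.1250


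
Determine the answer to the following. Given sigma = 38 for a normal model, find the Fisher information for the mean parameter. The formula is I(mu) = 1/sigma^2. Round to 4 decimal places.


The Fisher information for the mean of a normal distribution is I(mu) = 1/sigma^2.
sigma = 38, so sigma^2 = 1444.
I(mu) = 1/1444 = 0.0007

0.0007


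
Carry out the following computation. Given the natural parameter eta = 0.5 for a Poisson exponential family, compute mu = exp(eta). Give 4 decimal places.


Expectation parameter for Poisson exponential family:
mu = exp(eta).
eta = 0.5.
mu = exp(0.5) = 1.6487

1.6487


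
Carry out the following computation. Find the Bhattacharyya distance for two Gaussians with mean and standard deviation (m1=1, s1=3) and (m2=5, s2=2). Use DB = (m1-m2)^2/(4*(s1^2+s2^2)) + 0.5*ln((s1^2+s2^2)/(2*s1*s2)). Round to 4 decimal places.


Bhattacharyya distance between two Gaussians:
DB = (m1-m2)^2/(4*(s1^2+s2^2)) + (1/2)*ln((s1^2+s2^2)/(2*s1*s2)).
(m1-m2)^2 = (-4)^2 = 16.
s1^2+s2^2 = 9 + 4 = 13.
term1 = 16/52 = 0.307692.
term2 = 0.5*ln(13/12.0) = 0.040021.
DB = 0.307692 + 0.040021 = 0.3477

0.3477


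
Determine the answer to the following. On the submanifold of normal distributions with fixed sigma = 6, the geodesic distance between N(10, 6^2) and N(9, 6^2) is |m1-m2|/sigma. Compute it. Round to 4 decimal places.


On the fixed-variance normal subfamily, geodesic distance = |m1-m2|/sigma.
|10 - 9| = 1.
sigma = 6.
d = 1/6 = 0.1667

0.1667


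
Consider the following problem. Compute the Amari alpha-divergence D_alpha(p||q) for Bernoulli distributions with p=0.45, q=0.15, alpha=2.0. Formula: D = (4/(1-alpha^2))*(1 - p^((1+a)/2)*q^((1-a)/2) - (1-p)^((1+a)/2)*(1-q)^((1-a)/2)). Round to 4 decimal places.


Amari alpha-divergence:
D = (4/(1-alpha^2))*(1 - p^((1+a)/2)*q^((1-a)/2) - (1-p)^((1+a)/2)*(1-q)^((1-a)/2)).
alpha = 2.0, p = 0.45, q = 0.15.
e1 = (1+alpha)/2 = 1.5, e2 = (1-alpha)/2 = -0.5.
t1 = p^e1 * q^e2 = 0.45^1.5 * 0.15^-0.5 = 0.779423.
t2 = (1-p)^e1 * (1-q)^e2 = 0.55^1.5 * 0.85^-0.5 = 0.44242.
4/(1-alpha^2) = -1.333333.
D = -1.333333*(1 - 0.779423 - 0.44242) = 0.2958

0.2958


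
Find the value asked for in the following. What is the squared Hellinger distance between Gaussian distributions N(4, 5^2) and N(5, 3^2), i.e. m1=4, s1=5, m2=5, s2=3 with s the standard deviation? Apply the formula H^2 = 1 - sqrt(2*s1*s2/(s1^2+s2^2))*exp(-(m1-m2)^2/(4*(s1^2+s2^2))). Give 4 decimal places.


Squared Hellinger distance for Gaussians:
H^2 = 1 - sqrt(2*s1*s2/(s1^2+s2^2)) * exp(-(m1-m2)^2/(4*(s1^2+s2^2))).
s1^2 = 25, s2^2 = 9, s1^2+s2^2 = 34.
sqrt(2*5*3/(34)) = 0.939336.
(m1-m2)^2 = (-1)^2 = 1.
exp(-1/(4*34)) = exp(-0.007353) = 0.992674.
H^2 = 1 - 0.939336*0.992674 = 0.0675

0.0675


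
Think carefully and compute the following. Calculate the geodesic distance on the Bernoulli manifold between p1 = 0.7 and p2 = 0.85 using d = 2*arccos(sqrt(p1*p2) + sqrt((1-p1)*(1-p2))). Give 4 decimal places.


Geodesic distance on Bernoulli manifold:
d(p1,p2) = 2*arccos(sqrt(p1*p2) + sqrt((1-p1)*(1-p2))).
sqrt(p1*p2) = sqrt(0.7*0.85) = 0.771362.
sqrt((1-p1)*(1-p2)) = sqrt(0.3*0.15) = 0.212132.
arg = 0.771362 + 0.212132 = 0.983494.
d = 2*arccos(0.983494) = 0.3639

0.3639


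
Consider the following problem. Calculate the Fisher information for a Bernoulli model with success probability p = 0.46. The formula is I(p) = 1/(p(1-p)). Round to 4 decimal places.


For Bernoulli(p), Fisher information is I(p) = 1/(p*(1-p)).
p = 0.46, 1-p = 0.54.
p*(1-p) = 0.2484.
I(p) = 1/0.2484 = 4.0258

4.0258


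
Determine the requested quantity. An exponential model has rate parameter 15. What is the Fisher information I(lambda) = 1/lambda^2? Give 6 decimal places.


Fisher information for exponential: I(lambda) = 1/lambda^2.
lambda = 15, lambda^2 = 225.
I = 1/225 = 0.004444

0.004444


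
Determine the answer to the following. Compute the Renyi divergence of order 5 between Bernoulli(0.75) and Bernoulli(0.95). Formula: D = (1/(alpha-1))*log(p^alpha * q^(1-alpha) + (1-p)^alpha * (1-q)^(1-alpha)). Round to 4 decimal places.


Renyi divergence of order alpha between Bernoulli distributions:
D = (1/(alpha-1))*log(p^alpha * q^(1-alpha) + (1-p)^alpha * (1-q)^(1-alpha)).
alpha = 5, p = 0.75, q = 0.95.
p^alpha * q^(1-alpha) = 0.75^5 * 0.95^-4 = 0.291348.
(1-p)^alpha * (1-q)^(1-alpha) = 0.25^5 * 0.05^-4 = 156.25.
sum = 0.291348 + 156.25 = 156.541348.
D = (1/4)*log(156.541348) = 1.2633

1.2633


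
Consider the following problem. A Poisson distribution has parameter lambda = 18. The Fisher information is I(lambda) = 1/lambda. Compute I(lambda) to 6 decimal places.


Fisher information for Poisson: I(lambda) = 1/lambda.
lambda = 18.
I(lambda) = 1/18 = 0.055556

0.055556


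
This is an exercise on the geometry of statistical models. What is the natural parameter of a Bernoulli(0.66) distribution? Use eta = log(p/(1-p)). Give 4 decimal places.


Natural parameter for Bernoulli: eta = log(p/(1-p)).
p = 0.66, 1-p = 0.34.
p/(1-p) = 1.941176.
eta = log(1.941176) = 0.6633

0.6633


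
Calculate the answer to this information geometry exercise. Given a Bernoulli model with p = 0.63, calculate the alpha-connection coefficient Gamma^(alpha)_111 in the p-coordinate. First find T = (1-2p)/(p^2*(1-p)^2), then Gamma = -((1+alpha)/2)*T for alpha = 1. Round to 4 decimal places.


Skewness (Amari-Chentsov) tensor: T = (1-2p)/(p^2*(1-p)^2).
p = 0.63, 1-2p = -0.26, p^2 = 0.3969, (1-p)^2 = 0.1369.
T = -0.26/(0.3969 * 0.1369) = -4.785076.
In the p-coordinate, Gamma^(alpha) = Gamma^(0) - (alpha/2)*T with Gamma^(0) = (1/2)*g'(p) = -T/2,
so Gamma^(alpha) = -((1+alpha)/2)*T.
alpha = 1, -(1+alpha)/2 = -1.0.
Gamma = -1.0 * -4.785076 = 4.7851

4.7851


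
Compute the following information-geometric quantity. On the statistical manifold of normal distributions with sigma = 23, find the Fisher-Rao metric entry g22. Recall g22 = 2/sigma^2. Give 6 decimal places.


For the 2-parameter normal family, the Fisher metric has:
  g11 = 1/sigma^2, g22 = 2/sigma^2.
sigma = 23, sigma^2 = 529.
g22 = 0.003781

0.003781


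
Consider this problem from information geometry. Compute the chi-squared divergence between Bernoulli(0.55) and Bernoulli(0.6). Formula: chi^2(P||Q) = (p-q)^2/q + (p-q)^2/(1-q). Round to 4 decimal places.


Chi-squared divergence between Bernoulli distributions:
chi^2 = (p-q)^2/q + (p-q)^2/(1-q).
p = 0.55, q = 0.6, p-q = -0.05.
(p-q)^2 = 0.0025.
term1 = 0.0025/0.6 = 0.004167.
term2 = 0.0025/0.4 = 0.00625.
chi^2 = 0.004167 + 0.00625 = 0.0104

0.0104


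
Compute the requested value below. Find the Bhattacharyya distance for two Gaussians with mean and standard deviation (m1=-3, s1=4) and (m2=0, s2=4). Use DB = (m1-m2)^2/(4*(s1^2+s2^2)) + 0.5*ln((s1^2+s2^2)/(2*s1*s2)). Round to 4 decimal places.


Bhattacharyya distance between two Gaussians:
DB = (m1-m2)^2/(4*(s1^2+s2^2)) + (1/2)*ln((s1^2+s2^2)/(2*s1*s2)).
(m1-m2)^2 = (-3)^2 = 9.
s1^2+s2^2 = 16 + 16 = 32.
term1 = 9/128 = 0.070312.
term2 = 0.5*ln(32/32.0) = 0.0.
DB = 0.070312 + 0.0 = 0.0703

0.0703


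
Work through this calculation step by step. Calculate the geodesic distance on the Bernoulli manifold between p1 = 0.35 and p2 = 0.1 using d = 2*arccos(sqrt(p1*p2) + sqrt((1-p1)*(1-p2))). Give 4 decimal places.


Geodesic distance on Bernoulli manifold:
d(p1,p2) = 2*arccos(sqrt(p1*p2) + sqrt((1-p1)*(1-p2))).
sqrt(p1*p2) = sqrt(0.35*0.1) = 0.187083.
sqrt((1-p1)*(1-p2)) = sqrt(0.65*0.9) = 0.764853.
arg = 0.187083 + 0.764853 = 0.951936.
d = 2*arccos(0.951936) = 0.6226

0.6226


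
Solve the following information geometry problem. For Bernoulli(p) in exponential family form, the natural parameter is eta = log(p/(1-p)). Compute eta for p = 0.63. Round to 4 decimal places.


Natural parameter for Bernoulli: eta = log(p/(1-p)).
p = 0.63, 1-p = 0.37.
p/(1-p) = 1.702703.
eta = log(1.702703) = 0.5322

0.5322


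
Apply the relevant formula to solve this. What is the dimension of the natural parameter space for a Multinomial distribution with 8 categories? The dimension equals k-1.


Exponential family dimension calculation:
For Multinomial with k=8 categories, dim = k-1 = 7.

7


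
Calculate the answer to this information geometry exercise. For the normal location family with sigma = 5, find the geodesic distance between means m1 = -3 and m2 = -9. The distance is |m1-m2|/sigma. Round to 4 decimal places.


On the fixed-variance normal subfamily, geodesic distance = |m1-m2|/sigma.
|-3 - -9| = 6.
sigma = 5.
d = 6/5 = 1.2000

1.2000


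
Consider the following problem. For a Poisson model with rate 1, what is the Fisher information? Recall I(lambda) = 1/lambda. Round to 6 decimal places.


Fisher information for Poisson: I(lambda) = 1/lambda.
lambda = 1.
I(lambda) = 1/1 = 1.000000

1.000000


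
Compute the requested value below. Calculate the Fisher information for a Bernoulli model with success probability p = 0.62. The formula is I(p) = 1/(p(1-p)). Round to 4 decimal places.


For Bernoulli(p), Fisher information is I(p) = 1/(p*(1-p)).
p = 0.62, 1-p = 0.38.
p*(1-p) = 0.2356.
I(p) = 1/0.2356 = 4.2445

4.2445


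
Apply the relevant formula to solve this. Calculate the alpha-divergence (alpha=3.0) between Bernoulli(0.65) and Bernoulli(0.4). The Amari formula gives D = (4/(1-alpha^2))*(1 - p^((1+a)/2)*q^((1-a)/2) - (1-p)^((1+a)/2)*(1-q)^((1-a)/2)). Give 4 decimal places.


Amari alpha-divergence:
D = (4/(1-alpha^2))*(1 - p^((1+a)/2)*q^((1-a)/2) - (1-p)^((1+a)/2)*(1-q)^((1-a)/2)).
alpha = 3.0, p = 0.65, q = 0.4.
e1 = (1+alpha)/2 = 2.0, e2 = (1-alpha)/2 = -1.0.
t1 = p^e1 * q^e2 = 0.65^2.0 * 0.4^-1.0 = 1.05625.
t2 = (1-p)^e1 * (1-q)^e2 = 0.35^2.0 * 0.6^-1.0 = 0.204167.
4/(1-alpha^2) = -0.5.
D = -0.5*(1 - 1.05625 - 0.204167) = 0.1302

0.1302


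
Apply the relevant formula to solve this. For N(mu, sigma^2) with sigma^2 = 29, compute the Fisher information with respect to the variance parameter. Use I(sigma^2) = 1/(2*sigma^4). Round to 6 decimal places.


Fisher information for variance: I(sigma^2) = 1/(2*sigma^4).
sigma^2 = 29, so sigma^4 = 841.
I = 1/(2*841) = 1/1682 = 0.000595

0.000595


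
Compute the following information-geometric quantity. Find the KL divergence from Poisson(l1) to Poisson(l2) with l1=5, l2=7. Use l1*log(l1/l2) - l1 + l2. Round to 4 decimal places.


KL divergence for Poisson:
KL = l1*log(l1/l2) - l1 + l2.
l1 = 5, l2 = 7.
log(5/7) = -0.336472.
l1*log(l1/l2) = 5 * -0.336472 = -1.682361.
KL = -1.682361 - 5 + 7 = 0.3176

0.3176


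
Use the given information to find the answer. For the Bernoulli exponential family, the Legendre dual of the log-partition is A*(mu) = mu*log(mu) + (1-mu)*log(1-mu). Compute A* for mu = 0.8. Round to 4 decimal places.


Legendre transform for Bernoulli:
A*(mu) = mu*log(mu) + (1-mu)*log(1-mu).
mu = 0.8, 1-mu = 0.2.
mu*log(mu) = 0.8*log(0.8) = -0.178515.
(1-mu)*log(1-mu) = 0.2*log(0.2) = -0.321888.
A* = -0.178515 + -0.321888 = -0.5004

-0.5004


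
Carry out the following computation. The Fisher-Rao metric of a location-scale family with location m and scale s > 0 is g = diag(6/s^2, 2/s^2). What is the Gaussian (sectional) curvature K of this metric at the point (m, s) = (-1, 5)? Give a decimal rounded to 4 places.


The metric has the form g = (A dm^2 + B ds^2)/s^2 with A = 6, B = 2.
Substitute u = sqrt(A/B)*m: g = B*(du^2 + ds^2)/s^2, i.e. B times the
Poincare upper half-plane metric, which has constant Gaussian curvature -1.
Scaling a 2D metric by a constant c divides the Gaussian curvature by c,
so K = -1/B = -1/(2) = -0.5000 everywhere (the point (m, s) = (-1, 5) is irrelevant:
the curvature is constant).
The requested Gaussian curvature is K = -0.5000.

-0.5000


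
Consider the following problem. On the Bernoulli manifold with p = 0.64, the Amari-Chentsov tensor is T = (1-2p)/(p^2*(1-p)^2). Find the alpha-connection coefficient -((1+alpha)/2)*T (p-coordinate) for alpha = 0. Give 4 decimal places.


Skewness (Amari-Chentsov) tensor: T = (1-2p)/(p^2*(1-p)^2).
p = 0.64, 1-2p = -0.28, p^2 = 0.4096, (1-p)^2 = 0.1296.
T = -0.28/(0.4096 * 0.1296) = -5.274643.
In the p-coordinate, Gamma^(alpha) = Gamma^(0) - (alpha/2)*T with Gamma^(0) = (1/2)*g'(p) = -T/2,
so Gamma^(alpha) = -((1+alpha)/2)*T.
alpha = 0, -(1+alpha)/2 = -0.5.
Gamma = -0.5 * -5.274643 = 2.6373

2.6373


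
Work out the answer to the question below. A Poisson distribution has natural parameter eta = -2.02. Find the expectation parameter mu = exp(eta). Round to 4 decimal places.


Expectation parameter for Poisson exponential family:
mu = exp(eta).
eta = -2.02.
mu = exp(-2.02) = 0.1327

0.1327


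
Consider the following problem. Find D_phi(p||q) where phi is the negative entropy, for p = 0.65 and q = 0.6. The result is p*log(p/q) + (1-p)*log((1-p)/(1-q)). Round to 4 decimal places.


Bregman divergence with negative entropy generator:
D = p*log(p/q) + (1-p)*log((1-p)/(1-q)).
p = 0.65, q = 0.6.
p*log(p/q) = 0.65*log(0.65/0.6) = 0.052028.
(1-p)*log((1-p)/(1-q)) = 0.35*log(0.35/0.4) = -0.046736.
D = 0.052028 + -0.046736 = 0.0053

0.0053


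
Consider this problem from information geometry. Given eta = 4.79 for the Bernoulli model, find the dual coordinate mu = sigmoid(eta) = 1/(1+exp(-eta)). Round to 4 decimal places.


Dual coordinate (expectation parameter) for Bernoulli:
mu = 1/(1+exp(-eta)).
eta = 4.79.
exp(-eta) = exp(-4.79) = 0.008312.
mu = 1/(1+0.008312) = 0.9918

0.9918


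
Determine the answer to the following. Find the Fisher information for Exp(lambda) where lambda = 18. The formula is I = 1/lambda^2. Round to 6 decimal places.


Fisher information for exponential: I(lambda) = 1/lambda^2.
lambda = 18, lambda^2 = 324.
I = 1/324 = 0.003086

0.003086


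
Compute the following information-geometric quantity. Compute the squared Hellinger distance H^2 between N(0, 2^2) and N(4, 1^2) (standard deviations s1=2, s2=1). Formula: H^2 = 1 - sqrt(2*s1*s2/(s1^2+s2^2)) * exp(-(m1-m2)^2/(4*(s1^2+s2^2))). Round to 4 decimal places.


Squared Hellinger distance for Gaussians:
H^2 = 1 - sqrt(2*s1*s2/(s1^2+s2^2)) * exp(-(m1-m2)^2/(4*(s1^2+s2^2))).
s1^2 = 4, s2^2 = 1, s1^2+s2^2 = 5.
sqrt(2*2*1/(5)) = 0.894427.
(m1-m2)^2 = (-4)^2 = 16.
exp(-16/(4*5)) = exp(-0.8) = 0.449329.
H^2 = 1 - 0.894427*0.449329 = 0.5981

0.5981


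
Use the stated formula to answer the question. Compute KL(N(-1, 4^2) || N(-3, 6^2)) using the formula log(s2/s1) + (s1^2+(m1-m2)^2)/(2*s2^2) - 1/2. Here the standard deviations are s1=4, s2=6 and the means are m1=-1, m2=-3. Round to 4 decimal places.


KL divergence between normal distributions:
KL = log(s2/s1) + (s1^2 + (m1-m2)^2)/(2*s2^2) - 1/2.
log(6/4) = 0.405465.
(4^2 + (-1--3)^2)/(2*6^2) = (16 + 4)/72 = 0.277778.
KL = 0.405465 + 0.277778 - 0.5 = 0.1832

0.1832


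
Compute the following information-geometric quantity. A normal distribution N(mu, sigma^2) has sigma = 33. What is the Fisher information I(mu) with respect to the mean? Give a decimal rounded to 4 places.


The Fisher information for the mean of a normal distribution is I(mu) = 1/sigma^2.
sigma = 33, so sigma^2 = 1089.
I(mu) = 1/1089 = 0.0009

0.0009


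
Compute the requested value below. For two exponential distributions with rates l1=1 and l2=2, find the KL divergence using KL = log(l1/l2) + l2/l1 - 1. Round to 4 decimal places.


KL divergence for exponential family:
KL = log(l1/l2) + l2/l1 - 1.
log(1/2) = -0.693147.
2/1 = 2.0.
KL = -0.693147 + 2.0 - 1 = 0.3069

0.3069


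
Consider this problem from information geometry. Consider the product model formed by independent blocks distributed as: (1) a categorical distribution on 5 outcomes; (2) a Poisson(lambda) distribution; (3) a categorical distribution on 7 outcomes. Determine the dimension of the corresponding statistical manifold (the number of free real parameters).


The dimension of a statistical manifold equals the number of free
(independent) real parameters of the model. For a product of independent
blocks the parameter counts add.
- categorical on 5 outcomes (probabilities sum to 1): 5-1 = 4.
- Poisson (lambda): 1.
- categorical on 7 outcomes (probabilities sum to 1): 7-1 = 6.
Total = 4 + 1 + 6 = 11.
Dimension = 11

11
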